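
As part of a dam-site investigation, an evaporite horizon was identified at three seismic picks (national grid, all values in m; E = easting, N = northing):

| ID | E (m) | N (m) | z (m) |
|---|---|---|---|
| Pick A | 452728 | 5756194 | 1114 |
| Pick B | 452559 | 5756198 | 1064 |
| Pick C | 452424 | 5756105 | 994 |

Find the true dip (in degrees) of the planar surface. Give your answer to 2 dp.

Let the plane be z = a·E + b·N + c.
Pick B−Pick A: −169a + 4b = −50;  Pick C−Pick A: −304a − 89b = −120.
Solving gives a = 0.30325, b = 0.31248.
Gradient magnitude |∇z| = √(a² + b²) = √(0.09196 + 0.09764) = 0.43544.
True dip = arctan(0.43544) = 23.53°, dipping toward SW (azimuth ≈ 224°).

23.53°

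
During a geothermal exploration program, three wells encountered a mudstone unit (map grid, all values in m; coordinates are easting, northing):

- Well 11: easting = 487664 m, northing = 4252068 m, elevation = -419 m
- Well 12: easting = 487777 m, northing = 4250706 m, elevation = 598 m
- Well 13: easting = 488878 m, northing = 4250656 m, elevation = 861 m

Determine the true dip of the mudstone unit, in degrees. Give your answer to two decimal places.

Let the plane be z = a·easting + b·northing + c.
Well 12−Well 11: 113a − 1362b = 1017;  Well 13−Well 11: 1214a − 1412b = 1280.
Solving gives a = 0.20574, b = −0.72963.
Gradient magnitude |∇z| = √(a² + b²) = √(0.04233 + 0.53236) = 0.75808.
True dip = arctan(0.75808) = 37.16°, dipping toward NNW (azimuth ≈ 344°).

37.16°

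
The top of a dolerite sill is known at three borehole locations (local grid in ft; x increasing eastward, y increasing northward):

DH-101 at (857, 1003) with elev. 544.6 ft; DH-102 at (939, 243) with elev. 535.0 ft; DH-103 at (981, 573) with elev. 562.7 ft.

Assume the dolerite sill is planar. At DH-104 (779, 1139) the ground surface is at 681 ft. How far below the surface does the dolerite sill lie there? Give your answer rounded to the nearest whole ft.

154 ft

Two edge vectors: DH-101→DH-102 = (82, -760, -9.6), DH-101→DH-103 = (124, -430, 18.1).
Normal n = (DH-101→DH-102) × (DH-101→DH-103) = (-17884, -2674.6, 58980).
So ∂z/∂x = −n_x/n_z = 0.30322 and ∂z/∂y = −n_y/n_z = 0.04535.
Intercept c from DH-101: 544.6 − 259.86 − 45.48 = 239.26.
At (779, 1139): z_contact = 236.2 + 51.7 + 239.26 = 527.1 ft.
Depth below ground = 681 − 527.1 = 154 ft.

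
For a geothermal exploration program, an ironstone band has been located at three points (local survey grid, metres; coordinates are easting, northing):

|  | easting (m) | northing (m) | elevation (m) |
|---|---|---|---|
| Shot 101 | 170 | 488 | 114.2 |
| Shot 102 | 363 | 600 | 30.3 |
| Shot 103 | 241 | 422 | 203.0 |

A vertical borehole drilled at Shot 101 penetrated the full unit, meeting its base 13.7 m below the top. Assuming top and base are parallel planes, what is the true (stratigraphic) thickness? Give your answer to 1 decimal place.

Two edge vectors: Shot 101→Shot 102 = (193, 112, -83.9), Shot 101→Shot 103 = (71, -66, 88.8).
Normal n = (Shot 101→Shot 102) × (Shot 101→Shot 103) = (4408.2, -23095.3, -20690).
So ∂z/∂easting = −n_x/n_z = 0.21306 and ∂z/∂northing = −n_y/n_z = −1.11625.
|∇z| = √(a²+b²) = 1.13641, so dip δ = arctan(1.13641) = 48.65°.
True thickness = vertical thickness × cos δ = 13.7 × cos 48.65° = 9.1 m.

9.1 m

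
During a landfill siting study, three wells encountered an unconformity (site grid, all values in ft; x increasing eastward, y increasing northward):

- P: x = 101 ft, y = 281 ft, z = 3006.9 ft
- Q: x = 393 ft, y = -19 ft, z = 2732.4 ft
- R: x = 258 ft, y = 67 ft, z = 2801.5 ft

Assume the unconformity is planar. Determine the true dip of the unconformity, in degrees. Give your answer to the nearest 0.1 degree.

Two edge vectors: P→Q = (292, -300, -274.5), P→R = (157, -214, -205.4).
Normal n = (P→Q) × (P→R) = (2877, 16880.3, -15388).
So ∂z/∂x = −n_x/n_z = 0.18696 and ∂z/∂y = −n_y/n_z = 1.09698.
Gradient magnitude |∇z| = √(a² + b²) = √(0.03496 + 1.20336) = 1.11280.
True dip = arctan(1.11280) = 48.1°, dipping toward S (azimuth ≈ 190°).

48.1°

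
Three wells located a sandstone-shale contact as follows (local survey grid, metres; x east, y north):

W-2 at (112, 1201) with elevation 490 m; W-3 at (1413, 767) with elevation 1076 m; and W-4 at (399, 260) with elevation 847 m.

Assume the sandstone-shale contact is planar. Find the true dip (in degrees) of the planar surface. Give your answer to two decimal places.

24.23°

Let the plane be z = a·x + b·y + c.
W-3−W-2: 1301a − 434b = 586;  W-4−W-2: 287a − 941b = 357.
Solving gives a = 0.36055, b = −0.26942.
Gradient magnitude |∇z| = √(a² + b²) = √(0.12999 + 0.07259) = 0.45009.
True dip = arctan(0.45009) = 24.23°, dipping toward NW (azimuth ≈ 307°).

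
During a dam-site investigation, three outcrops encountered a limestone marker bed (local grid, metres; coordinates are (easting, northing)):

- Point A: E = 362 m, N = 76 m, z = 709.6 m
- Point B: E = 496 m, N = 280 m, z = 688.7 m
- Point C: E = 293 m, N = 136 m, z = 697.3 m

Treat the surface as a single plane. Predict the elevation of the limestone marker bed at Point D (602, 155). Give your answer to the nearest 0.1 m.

712.2 m

Let the plane be z = a·E + b·N + c.
Point B−Point A: 134a + 204b = −20.9;  Point C−Point A: −69a + 60b = −12.3.
Solving gives a = 0.05676, b = −0.13973.
Then c = 709.6 − a·362 − b·76 = 699.67.
At (602, 155): z = 34.2 − 21.7 + 699.67 = 712.2 m.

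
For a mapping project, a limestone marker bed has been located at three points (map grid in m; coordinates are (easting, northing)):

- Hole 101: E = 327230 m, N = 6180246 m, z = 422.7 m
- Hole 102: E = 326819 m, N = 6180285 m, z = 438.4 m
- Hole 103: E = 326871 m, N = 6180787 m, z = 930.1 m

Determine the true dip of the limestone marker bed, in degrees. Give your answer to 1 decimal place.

44.3°

Two edge vectors: Hole 101→Hole 102 = (-411, 39, 15.7), Hole 101→Hole 103 = (-359, 541, 507.4).
Normal n = (Hole 101→Hole 102) × (Hole 101→Hole 103) = (11294.9, 202905.1, -208350).
So ∂z/∂E = −n_x/n_z = 0.05421 and ∂z/∂N = −n_y/n_z = 0.97387.
Gradient magnitude |∇z| = √(a² + b²) = √(0.00294 + 0.94842) = 0.97537.
True dip = arctan(0.97537) = 44.3°, dipping toward S (azimuth ≈ 183°).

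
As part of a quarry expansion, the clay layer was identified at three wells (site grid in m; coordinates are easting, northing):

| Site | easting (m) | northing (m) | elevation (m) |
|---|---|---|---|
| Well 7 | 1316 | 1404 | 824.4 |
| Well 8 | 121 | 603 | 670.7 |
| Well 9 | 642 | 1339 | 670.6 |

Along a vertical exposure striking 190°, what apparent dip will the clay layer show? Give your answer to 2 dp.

7.31°

Two edge vectors: Well 7→Well 8 = (-1195, -801, -153.7), Well 7→Well 9 = (-674, -65, -153.8).
Normal n = (Well 7→Well 8) × (Well 7→Well 9) = (113203.3, -80197.2, -462199).
So ∂z/∂easting = −n_x/n_z = 0.24492 and ∂z/∂northing = −n_y/n_z = −0.17351.
Unit vector along 190° is (sin 190°, cos 190°) = (-0.1736, -0.9848).
Slope in that direction = a·(-0.1736) + b·(-0.9848) = 0.12835.
Apparent dip = arctan|0.12835| = 7.31° (true dip is 16.7°, so apparent ≤ true as expected).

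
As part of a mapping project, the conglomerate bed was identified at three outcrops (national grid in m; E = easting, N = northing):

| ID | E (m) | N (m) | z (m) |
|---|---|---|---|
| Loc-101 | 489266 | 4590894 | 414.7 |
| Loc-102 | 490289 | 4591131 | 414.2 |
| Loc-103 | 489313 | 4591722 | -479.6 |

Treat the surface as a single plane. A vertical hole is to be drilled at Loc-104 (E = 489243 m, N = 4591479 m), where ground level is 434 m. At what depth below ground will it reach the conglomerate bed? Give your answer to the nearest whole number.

665 m

Two edge vectors: Loc-101→Loc-102 = (1023, 237, -0.5), Loc-101→Loc-103 = (47, 828, -894.3).
Normal n = (Loc-101→Loc-102) × (Loc-101→Loc-103) = (-211535.1, 914845.4, 835905).
So ∂z/∂E = −n_x/n_z = 0.25306117 and ∂z/∂N = −n_y/n_z = −1.09443705.
Intercept c from Loc-101: 414.7 − 123814.23 + 5024444.47 = 4901044.95.
At (489243, 4591479): z_contact = 123808.4 − 5025084.7 + 4901044.95 = -231.4 m.
Depth below ground = 434 − (-231.4) = 665 m.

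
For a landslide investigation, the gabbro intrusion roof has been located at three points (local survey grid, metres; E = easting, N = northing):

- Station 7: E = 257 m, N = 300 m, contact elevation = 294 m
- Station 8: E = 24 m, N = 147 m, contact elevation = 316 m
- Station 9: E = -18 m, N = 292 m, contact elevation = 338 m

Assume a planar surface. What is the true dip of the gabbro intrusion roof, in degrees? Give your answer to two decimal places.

Let the plane be z = a·E + b·N + c.
Station 8−Station 7: −233a − 153b = 22;  Station 9−Station 7: −275a − 8b = 44.
Solving gives a = −0.16304, b = 0.10450.
Gradient magnitude |∇z| = √(a² + b²) = √(0.02658 + 0.01092) = 0.19365.
True dip = arctan(0.19365) = 10.96°, dipping toward ESE (azimuth ≈ 123°).

10.96°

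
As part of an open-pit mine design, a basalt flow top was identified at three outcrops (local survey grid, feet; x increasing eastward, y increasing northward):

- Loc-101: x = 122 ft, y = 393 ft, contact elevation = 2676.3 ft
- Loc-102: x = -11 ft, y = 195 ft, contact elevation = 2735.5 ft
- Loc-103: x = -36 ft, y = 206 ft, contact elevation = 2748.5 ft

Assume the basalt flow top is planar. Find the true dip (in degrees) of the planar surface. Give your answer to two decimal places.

26.77°

Two edge vectors: Loc-101→Loc-102 = (-133, -198, 59.2), Loc-101→Loc-103 = (-158, -187, 72.2).
Normal n = (Loc-101→Loc-102) × (Loc-101→Loc-103) = (-3225.2, 249, -6413).
So ∂z/∂x = −n_x/n_z = −0.50292 and ∂z/∂y = −n_y/n_z = 0.03883.
Gradient magnitude |∇z| = √(a² + b²) = √(0.25292 + 0.00151) = 0.50441.
True dip = arctan(0.50441) = 26.77°, dipping toward E (azimuth ≈ 094°).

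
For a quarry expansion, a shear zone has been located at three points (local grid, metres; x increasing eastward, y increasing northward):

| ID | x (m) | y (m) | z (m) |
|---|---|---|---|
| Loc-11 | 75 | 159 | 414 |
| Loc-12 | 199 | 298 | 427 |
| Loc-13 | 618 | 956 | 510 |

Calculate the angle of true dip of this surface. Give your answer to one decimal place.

Let the plane be z = a·x + b·y + c.
Loc-12−Loc-11: 124a + 139b = 13;  Loc-13−Loc-11: 543a + 797b = 96.
Solving gives a = −0.12775, b = 0.20749.
Gradient magnitude |∇z| = √(a² + b²) = √(0.01632 + 0.04305) = 0.24366.
True dip = arctan(0.24366) = 13.7°, dipping toward SSE (azimuth ≈ 148°).

13.7°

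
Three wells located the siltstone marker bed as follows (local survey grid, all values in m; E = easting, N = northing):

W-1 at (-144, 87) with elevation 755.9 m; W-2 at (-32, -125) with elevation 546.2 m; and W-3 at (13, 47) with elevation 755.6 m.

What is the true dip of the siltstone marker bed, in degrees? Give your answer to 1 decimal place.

Two edge vectors: W-1→W-2 = (112, -212, -209.7), W-1→W-3 = (157, -40, -0.3).
Normal n = (W-1→W-2) × (W-1→W-3) = (-8324.4, -32889.3, 28804).
So ∂z/∂E = −n_x/n_z = 0.28900 and ∂z/∂N = −n_y/n_z = 1.14183.
Gradient magnitude |∇z| = √(a² + b²) = √(0.08352 + 1.30378) = 1.17784.
True dip = arctan(1.17784) = 49.7°, dipping toward SSW (azimuth ≈ 194°).

49.7°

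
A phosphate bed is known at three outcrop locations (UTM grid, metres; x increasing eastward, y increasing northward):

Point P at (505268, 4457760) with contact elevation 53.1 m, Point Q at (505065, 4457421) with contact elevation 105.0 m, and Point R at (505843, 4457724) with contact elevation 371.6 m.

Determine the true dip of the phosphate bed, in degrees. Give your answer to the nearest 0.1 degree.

Two edge vectors: Point P→Point Q = (-203, -339, 51.9), Point P→Point R = (575, -36, 318.5).
Normal n = (Point P→Point Q) × (Point P→Point R) = (-106103.1, 94498, 202233).
So ∂z/∂x = −n_x/n_z = 0.52466 and ∂z/∂y = −n_y/n_z = −0.46727.
Gradient magnitude |∇z| = √(a² + b²) = √(0.27527 + 0.21834) = 0.70257.
True dip = arctan(0.70257) = 35.1°, dipping toward NW (azimuth ≈ 312°).

35.1°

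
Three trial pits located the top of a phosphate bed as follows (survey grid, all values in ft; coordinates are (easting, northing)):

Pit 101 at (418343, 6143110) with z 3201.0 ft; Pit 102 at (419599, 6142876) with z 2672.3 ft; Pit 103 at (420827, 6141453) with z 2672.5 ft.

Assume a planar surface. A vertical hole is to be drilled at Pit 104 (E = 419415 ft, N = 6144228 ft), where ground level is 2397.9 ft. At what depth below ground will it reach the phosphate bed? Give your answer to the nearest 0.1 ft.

Two edge vectors: Pit 101→Pit 102 = (1256, -234, -528.7), Pit 101→Pit 103 = (2484, -1657, -528.5).
Normal n = (Pit 101→Pit 102) × (Pit 101→Pit 103) = (-752386.9, -649494.8, -1499936).
So ∂z/∂E = −n_x/n_z = −0.501612669 and ∂z/∂N = −n_y/n_z = −0.433015009.
Intercept c from Pit 101: 3201 + 209846.15 + 2660058.83 = 2873105.98.
At (419415, 6144228): z_contact = −210383.88 − 2660542.94 + 2873105.98 = 2179.16 ft.
Depth below ground = 2397.9 − 2179.16 = 218.7 ft.

218.7 ft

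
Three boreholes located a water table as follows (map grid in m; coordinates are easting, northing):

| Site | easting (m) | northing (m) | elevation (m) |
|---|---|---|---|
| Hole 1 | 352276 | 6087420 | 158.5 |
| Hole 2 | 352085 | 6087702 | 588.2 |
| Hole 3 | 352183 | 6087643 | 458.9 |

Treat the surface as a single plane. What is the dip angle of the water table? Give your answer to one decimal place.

51.6°

Let the plane be z = a·easting + b·northing + c.
Hole 2−Hole 1: −191a + 282b = 429.7;  Hole 3−Hole 1: −93a + 223b = 300.4.
Solving gives a = −0.67882, b = 1.06399.
Gradient magnitude |∇z| = √(a² + b²) = √(0.46080 + 1.13207) = 1.26209.
True dip = arctan(1.26209) = 51.6°, dipping toward SSE (azimuth ≈ 147°).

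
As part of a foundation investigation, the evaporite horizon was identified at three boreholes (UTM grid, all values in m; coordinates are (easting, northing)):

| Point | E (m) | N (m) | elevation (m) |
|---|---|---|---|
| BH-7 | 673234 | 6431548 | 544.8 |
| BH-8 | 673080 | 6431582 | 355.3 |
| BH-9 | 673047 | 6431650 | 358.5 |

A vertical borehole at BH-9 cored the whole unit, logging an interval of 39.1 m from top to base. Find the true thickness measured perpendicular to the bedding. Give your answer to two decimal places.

21.04 m

Let the plane be z = a·E + b·N + c.
BH-8−BH-7: −154a + 34b = −189.5;  BH-9−BH-7: −187a + 102b = −186.3.
Solving gives a = 1.38982, b = 0.72153.
|∇z| = √(a²+b²) = 1.56595, so dip δ = arctan(1.56595) = 57.44°.
True thickness = vertical thickness × cos δ = 39.1 × cos 57.44° = 21.04 m.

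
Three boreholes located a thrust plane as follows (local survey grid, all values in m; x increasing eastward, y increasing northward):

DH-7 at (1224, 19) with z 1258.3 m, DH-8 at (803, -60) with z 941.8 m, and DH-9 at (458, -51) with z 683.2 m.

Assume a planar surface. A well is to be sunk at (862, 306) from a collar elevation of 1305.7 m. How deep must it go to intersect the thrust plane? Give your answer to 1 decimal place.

315.9 m

Let the plane be z = a·x + b·y + c.
DH-8−DH-7: −421a − 79b = −316.5;  DH-9−DH-7: −766a − 70b = −575.1.
Solving gives a = 0.749836, b = 0.010369.
Then c = 1258.3 − a·1224 − b·19 = 340.30.
At (862, 306): z_contact = 646.36 + 3.17 + 340.30 = 989.84 m.
Depth below ground = 1305.7 − 989.84 = 315.9 m.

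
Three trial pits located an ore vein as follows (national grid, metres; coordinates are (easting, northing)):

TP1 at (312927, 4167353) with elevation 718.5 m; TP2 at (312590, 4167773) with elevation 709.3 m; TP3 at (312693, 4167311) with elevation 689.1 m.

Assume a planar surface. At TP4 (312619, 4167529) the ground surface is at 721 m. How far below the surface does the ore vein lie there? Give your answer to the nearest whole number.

Let the plane be z = a·E + b·N + c.
TP2−TP1: −337a + 420b = −9.2;  TP3−TP1: −234a − 42b = −29.4.
Solving gives a = 0.11326111, b = 0.06897380.
Then c = 718.5 − a·312927 − b·4167353 = −322162.12.
At (312619, 4167529): z_contact = 35407.6 + 287450.3 − 322162.12 = 695.8 m.
Depth below ground = 721 − 695.8 = 25 m.

25 m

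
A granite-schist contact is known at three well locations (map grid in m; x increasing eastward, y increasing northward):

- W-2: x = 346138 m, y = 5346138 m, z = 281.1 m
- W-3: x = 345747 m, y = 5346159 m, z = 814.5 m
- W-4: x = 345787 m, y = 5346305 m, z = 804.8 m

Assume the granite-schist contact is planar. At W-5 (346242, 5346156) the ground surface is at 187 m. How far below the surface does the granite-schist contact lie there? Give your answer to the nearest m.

41 m

Two edge vectors: W-2→W-3 = (-391, 21, 533.4), W-2→W-4 = (-351, 167, 523.7).
Normal n = (W-2→W-3) × (W-2→W-4) = (-78080.1, 17543.3, -57926).
So ∂z/∂x = −n_x/n_z = −1.34792839 and ∂z/∂y = −n_y/n_z = 0.30285709.
Intercept c from W-2: 281.1 + 466569.24 − 1619115.82 = −1152265.48.
At (346242, 5346156): z_contact = −466709.4 + 1619121.3 − 1152265.48 = 146.4 m.
Depth below ground = 187 − 146.4 = 41 m.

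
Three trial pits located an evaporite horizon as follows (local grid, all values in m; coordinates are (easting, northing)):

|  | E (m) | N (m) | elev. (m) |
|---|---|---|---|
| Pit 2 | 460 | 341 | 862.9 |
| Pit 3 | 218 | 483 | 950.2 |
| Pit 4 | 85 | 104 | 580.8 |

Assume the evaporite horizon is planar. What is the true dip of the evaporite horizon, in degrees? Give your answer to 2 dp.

Two edge vectors: Pit 2→Pit 3 = (-242, 142, 87.3), Pit 2→Pit 4 = (-375, -237, -282.1).
Normal n = (Pit 2→Pit 3) × (Pit 2→Pit 4) = (-19368.1, -101005.7, 110604).
So ∂z/∂E = −n_x/n_z = 0.17511 and ∂z/∂N = −n_y/n_z = 0.91322.
Gradient magnitude |∇z| = √(a² + b²) = √(0.03066 + 0.83397) = 0.92986.
True dip = arctan(0.92986) = 42.92°, dipping toward S (azimuth ≈ 191°).

42.92°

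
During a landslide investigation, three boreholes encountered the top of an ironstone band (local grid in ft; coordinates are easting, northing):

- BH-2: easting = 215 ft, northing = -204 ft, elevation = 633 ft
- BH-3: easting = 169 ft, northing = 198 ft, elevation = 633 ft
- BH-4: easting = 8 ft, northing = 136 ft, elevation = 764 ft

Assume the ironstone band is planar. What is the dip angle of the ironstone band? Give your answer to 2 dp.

38.11°

Two edge vectors: BH-2→BH-3 = (-46, 402, 0), BH-2→BH-4 = (-207, 340, 131).
Normal n = (BH-2→BH-3) × (BH-2→BH-4) = (52662, 6026, 67574).
So ∂z/∂easting = −n_x/n_z = −0.77932 and ∂z/∂northing = −n_y/n_z = −0.08918.
Gradient magnitude |∇z| = √(a² + b²) = √(0.60734 + 0.00795) = 0.78441.
True dip = arctan(0.78441) = 38.11°, dipping toward E (azimuth ≈ 083°).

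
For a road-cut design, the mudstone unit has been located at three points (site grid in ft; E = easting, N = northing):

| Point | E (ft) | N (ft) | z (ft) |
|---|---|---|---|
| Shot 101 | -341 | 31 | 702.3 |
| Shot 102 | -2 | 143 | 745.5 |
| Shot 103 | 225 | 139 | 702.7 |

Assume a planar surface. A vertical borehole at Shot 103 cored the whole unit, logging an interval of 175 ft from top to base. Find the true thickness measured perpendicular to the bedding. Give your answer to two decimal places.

Let the plane be z = a·E + b·N + c.
Shot 102−Shot 101: 339a + 112b = 43.2;  Shot 103−Shot 101: 566a + 108b = 0.4.
Solving gives a = −0.17255, b = 0.90798.
|∇z| = √(a²+b²) = 0.92423, so dip δ = arctan(0.92423) = 42.74°.
True thickness = vertical thickness × cos δ = 175 × cos 42.74° = 128.52 ft.

128.52 ft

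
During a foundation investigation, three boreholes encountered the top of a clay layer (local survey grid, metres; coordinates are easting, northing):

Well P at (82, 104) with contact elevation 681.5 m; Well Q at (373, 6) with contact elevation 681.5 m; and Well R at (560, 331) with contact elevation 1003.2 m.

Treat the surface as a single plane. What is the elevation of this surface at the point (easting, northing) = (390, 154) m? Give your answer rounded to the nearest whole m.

809 m

Let the plane be z = a·easting + b·northing + c.
Well Q−Well P: 291a − 98b = 0;  Well R−Well P: 478a + 227b = 321.7.
Solving gives a = 0.27924, b = 0.82918.
Then c = 681.5 − a·82 − b·104 = 572.37.
At (390, 154): z = 108.9 + 127.7 + 572.37 = 809.0 m.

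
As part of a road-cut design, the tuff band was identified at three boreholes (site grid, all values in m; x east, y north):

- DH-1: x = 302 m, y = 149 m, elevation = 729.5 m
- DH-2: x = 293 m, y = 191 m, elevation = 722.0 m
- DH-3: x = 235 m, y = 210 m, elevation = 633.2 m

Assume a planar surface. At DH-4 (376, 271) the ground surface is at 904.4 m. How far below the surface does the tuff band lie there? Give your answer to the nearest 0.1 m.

Two edge vectors: DH-1→DH-2 = (-9, 42, -7.5), DH-1→DH-3 = (-67, 61, -96.3).
Normal n = (DH-1→DH-2) × (DH-1→DH-3) = (-3587.1, -364.2, 2265).
So ∂z/∂x = −n_x/n_z = 1.58371 and ∂z/∂y = −n_y/n_z = 0.16079.
Intercept c from DH-1: 729.5 − 478.28 − 23.96 = 227.26.
At (376, 271): z_contact = 595.47 + 43.58 + 227.26 = 866.31 m.
Depth below ground = 904.4 − 866.31 = 38.1 m.

38.1 m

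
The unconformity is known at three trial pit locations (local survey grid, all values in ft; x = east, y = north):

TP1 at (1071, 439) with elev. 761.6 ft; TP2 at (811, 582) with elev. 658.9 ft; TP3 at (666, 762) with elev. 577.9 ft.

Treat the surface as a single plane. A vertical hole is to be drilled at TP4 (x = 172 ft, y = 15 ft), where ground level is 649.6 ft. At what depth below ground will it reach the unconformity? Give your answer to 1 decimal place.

Two edge vectors: TP1→TP2 = (-260, 143, -102.7), TP1→TP3 = (-405, 323, -183.7).
Normal n = (TP1→TP2) × (TP1→TP3) = (6903, -6168.5, -26065).
So ∂z/∂x = −n_x/n_z = 0.264838 and ∂z/∂y = −n_y/n_z = −0.236658.
Intercept c from TP1: 761.6 − 283.64 + 103.89 = 581.85.
At (172, 15): z_contact = 45.55 − 3.55 + 581.85 = 623.85 ft.
Depth below ground = 649.6 − 623.85 = 25.7 ft.

25.7 ft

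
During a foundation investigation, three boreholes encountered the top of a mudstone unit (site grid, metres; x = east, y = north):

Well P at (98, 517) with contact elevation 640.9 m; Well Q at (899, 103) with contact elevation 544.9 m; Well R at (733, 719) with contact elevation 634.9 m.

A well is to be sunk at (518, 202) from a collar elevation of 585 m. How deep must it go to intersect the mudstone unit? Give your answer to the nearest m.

7 m

Two edge vectors: Well P→Well Q = (801, -414, -96), Well P→Well R = (635, 202, -6).
Normal n = (Well P→Well Q) × (Well P→Well R) = (21876, -56154, 424692).
So ∂z/∂x = −n_x/n_z = −0.05151 and ∂z/∂y = −n_y/n_z = 0.13222.
Intercept c from Well P: 640.9 + 5.05 − 68.36 = 577.59.
At (518, 202): z_contact = −26.7 + 26.7 + 577.59 = 577.6 m.
Depth below ground = 585 − 577.6 = 7 m.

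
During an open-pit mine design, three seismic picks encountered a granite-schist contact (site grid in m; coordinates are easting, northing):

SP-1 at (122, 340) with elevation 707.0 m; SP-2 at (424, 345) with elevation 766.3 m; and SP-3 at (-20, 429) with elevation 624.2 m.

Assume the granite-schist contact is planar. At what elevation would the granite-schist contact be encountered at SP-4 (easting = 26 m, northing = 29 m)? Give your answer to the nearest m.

874 m

Let the plane be z = a·easting + b·northing + c.
SP-2−SP-1: 302a + 5b = 59.3;  SP-3−SP-1: −142a + 89b = −82.8.
Solving gives a = 0.20631, b = −0.60117.
Then c = 707 − a·122 − b·340 = 886.23.
At (26, 29): z = 5.4 − 17.4 + 886.23 = 874.2 m.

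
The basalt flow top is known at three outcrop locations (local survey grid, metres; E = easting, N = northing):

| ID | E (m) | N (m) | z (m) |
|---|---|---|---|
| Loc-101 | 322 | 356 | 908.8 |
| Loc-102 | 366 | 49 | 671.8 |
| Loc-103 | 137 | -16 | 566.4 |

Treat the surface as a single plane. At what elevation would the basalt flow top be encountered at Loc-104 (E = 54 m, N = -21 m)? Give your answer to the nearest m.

Two edge vectors: Loc-101→Loc-102 = (44, -307, -237), Loc-101→Loc-103 = (-185, -372, -342.4).
Normal n = (Loc-101→Loc-102) × (Loc-101→Loc-103) = (16952.8, 58910.6, -73163).
So ∂z/∂E = −n_x/n_z = 0.23171 and ∂z/∂N = −n_y/n_z = 0.80520.
Intercept c from Loc-101: 908.8 − 74.61 − 286.65 = 547.54.
At (54, -21): z = 12.5 − 16.9 + 547.54 = 543.1 m.

543 m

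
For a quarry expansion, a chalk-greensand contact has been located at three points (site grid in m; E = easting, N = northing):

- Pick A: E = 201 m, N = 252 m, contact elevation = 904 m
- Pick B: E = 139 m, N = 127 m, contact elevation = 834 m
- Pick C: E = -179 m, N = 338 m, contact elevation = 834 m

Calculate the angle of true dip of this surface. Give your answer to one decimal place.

Let the plane be z = a·E + b·N + c.
Pick B−Pick A: −62a − 125b = −70;  Pick C−Pick A: −380a + 86b = −70.
Solving gives a = 0.27957, b = 0.42134.
Gradient magnitude |∇z| = √(a² + b²) = √(0.07816 + 0.17752) = 0.50565.
True dip = arctan(0.50565) = 26.8°, dipping toward SSW (azimuth ≈ 214°).

26.8°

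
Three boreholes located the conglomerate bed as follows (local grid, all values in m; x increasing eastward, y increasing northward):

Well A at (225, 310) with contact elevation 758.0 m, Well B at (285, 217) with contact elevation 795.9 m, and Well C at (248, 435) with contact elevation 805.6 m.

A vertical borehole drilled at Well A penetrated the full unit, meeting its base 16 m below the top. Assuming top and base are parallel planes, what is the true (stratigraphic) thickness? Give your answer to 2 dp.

Two edge vectors: Well A→Well B = (60, -93, 37.9), Well A→Well C = (23, 125, 47.6).
Normal n = (Well A→Well B) × (Well A→Well C) = (-9164.3, -1984.3, 9639).
So ∂z/∂x = −n_x/n_z = 0.95075 and ∂z/∂y = −n_y/n_z = 0.20586.
|∇z| = √(a²+b²) = 0.97278, so dip δ = arctan(0.97278) = 44.21°.
True thickness = vertical thickness × cos δ = 16 × cos 44.21° = 11.47 m.

11.47 m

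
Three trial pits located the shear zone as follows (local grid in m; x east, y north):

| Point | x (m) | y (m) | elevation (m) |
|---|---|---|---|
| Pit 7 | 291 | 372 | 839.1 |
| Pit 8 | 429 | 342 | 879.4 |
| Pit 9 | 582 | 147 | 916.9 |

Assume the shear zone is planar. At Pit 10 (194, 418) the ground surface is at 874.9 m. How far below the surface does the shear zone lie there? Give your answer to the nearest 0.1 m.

Two edge vectors: Pit 7→Pit 8 = (138, -30, 40.3), Pit 7→Pit 9 = (291, -225, 77.8).
Normal n = (Pit 7→Pit 8) × (Pit 7→Pit 9) = (6733.5, 990.9, -22320).
So ∂z/∂x = −n_x/n_z = 0.30168 and ∂z/∂y = −n_y/n_z = 0.04440.
Intercept c from Pit 7: 839.1 − 87.79 − 16.51 = 734.80.
At (194, 418): z_contact = 58.53 + 18.56 + 734.80 = 811.88 m.
Depth below ground = 874.9 − 811.88 = 63.0 m.

63.0 m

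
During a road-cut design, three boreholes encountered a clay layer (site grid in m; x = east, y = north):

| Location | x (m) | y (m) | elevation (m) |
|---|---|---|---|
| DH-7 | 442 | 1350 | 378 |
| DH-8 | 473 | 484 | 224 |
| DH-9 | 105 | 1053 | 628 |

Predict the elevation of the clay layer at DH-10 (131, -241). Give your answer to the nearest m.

416 m

Let the plane be z = a·x + b·y + c.
DH-8−DH-7: 31a − 866b = −154;  DH-9−DH-7: −337a − 297b = 250.
Solving gives a = −0.87108, b = 0.14665.
Then c = 378 − a·442 − b·1350 = 565.04.
At (131, -241): z = −114.1 − 35.3 + 565.04 = 415.6 m.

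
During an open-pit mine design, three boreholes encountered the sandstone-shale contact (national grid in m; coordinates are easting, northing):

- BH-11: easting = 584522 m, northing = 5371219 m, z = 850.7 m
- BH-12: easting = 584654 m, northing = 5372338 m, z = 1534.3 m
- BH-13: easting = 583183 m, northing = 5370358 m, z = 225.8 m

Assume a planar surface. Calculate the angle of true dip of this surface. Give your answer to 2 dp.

31.25°

Let the plane be z = a·easting + b·northing + c.
BH-12−BH-11: 132a + 1119b = 683.6;  BH-13−BH-11: −1339a − 861b = −624.9.
Solving gives a = 0.07993, b = 0.60147.
Gradient magnitude |∇z| = √(a² + b²) = √(0.00639 + 0.36177) = 0.60676.
True dip = arctan(0.60676) = 31.25°, dipping toward S (azimuth ≈ 188°).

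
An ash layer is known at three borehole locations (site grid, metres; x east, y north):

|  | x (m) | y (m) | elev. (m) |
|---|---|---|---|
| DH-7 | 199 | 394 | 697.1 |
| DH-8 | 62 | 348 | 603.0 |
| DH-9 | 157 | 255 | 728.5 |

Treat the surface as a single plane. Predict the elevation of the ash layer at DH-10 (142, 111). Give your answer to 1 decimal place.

Let the plane be z = a·x + b·y + c.
DH-8−DH-7: −137a − 46b = −94.1;  DH-9−DH-7: −42a − 139b = 31.4.
Solving gives a = 0.84883, b = −0.48238.
Then c = 697.1 − a·199 − b·394 = 718.24.
At (142, 111): z = 120.5 − 53.5 + 718.24 = 785.2 m.

785.2 m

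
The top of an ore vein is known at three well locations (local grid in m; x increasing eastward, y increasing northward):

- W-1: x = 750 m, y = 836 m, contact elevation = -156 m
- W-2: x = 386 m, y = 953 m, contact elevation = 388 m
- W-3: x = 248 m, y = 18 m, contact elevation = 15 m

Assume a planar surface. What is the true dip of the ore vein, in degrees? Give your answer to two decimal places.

Let the plane be z = a·x + b·y + c.
W-2−W-1: −364a + 117b = 544;  W-3−W-1: −502a − 818b = 171.
Solving gives a = −1.30440, b = 0.59145.
Gradient magnitude |∇z| = √(a² + b²) = √(1.70145 + 0.34981) = 1.43222.
True dip = arctan(1.43222) = 55.08°, dipping toward ESE (azimuth ≈ 114°).

55.08°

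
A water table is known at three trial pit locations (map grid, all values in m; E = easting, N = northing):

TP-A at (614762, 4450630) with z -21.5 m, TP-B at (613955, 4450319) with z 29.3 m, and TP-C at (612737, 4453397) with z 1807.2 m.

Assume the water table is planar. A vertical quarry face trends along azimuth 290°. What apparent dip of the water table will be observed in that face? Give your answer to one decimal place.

Two edge vectors: TP-A→TP-B = (-807, -311, 50.8), TP-A→TP-C = (-2025, 2767, 1828.7).
Normal n = (TP-A→TP-B) × (TP-A→TP-C) = (-709289.3, 1372890.9, -2862744).
So ∂z/∂E = −n_x/n_z = −0.24777 and ∂z/∂N = −n_y/n_z = 0.47957.
Unit vector along 290° is (sin 290°, cos 290°) = (-0.9397, 0.3420).
Slope in that direction = a·(-0.9397) + b·(0.3420) = 0.39685.
Apparent dip = arctan|0.39685| = 21.6° (true dip is 28.4°, so apparent ≤ true as expected).

21.6°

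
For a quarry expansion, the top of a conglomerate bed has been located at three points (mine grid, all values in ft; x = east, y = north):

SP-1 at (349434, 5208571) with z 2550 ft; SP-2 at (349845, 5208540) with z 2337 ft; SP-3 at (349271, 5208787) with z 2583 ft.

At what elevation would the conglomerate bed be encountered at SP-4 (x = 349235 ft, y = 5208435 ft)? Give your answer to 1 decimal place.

2691.3 ft

Two edge vectors: SP-1→SP-2 = (411, -31, -213), SP-1→SP-3 = (-163, 216, 33).
Normal n = (SP-1→SP-2) × (SP-1→SP-3) = (44985, 21156, 83723).
So ∂z/∂x = −n_x/n_z = −0.537307550 and ∂z/∂y = −n_y/n_z = −0.252690420.
Intercept c from SP-1: 2550 + 187753.53 + 1316155.99 = 1506459.52.
At (349235, 5208435): z = −187646.6 − 1316121.6 + 1506459.52 = 2691.3 ft.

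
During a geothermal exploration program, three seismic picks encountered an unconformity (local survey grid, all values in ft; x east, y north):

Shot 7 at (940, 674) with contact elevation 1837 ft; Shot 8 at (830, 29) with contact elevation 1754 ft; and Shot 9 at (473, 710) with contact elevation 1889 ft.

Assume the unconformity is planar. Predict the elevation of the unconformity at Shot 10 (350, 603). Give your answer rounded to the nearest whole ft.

1886 ft

Two edge vectors: Shot 7→Shot 8 = (-110, -645, -83), Shot 7→Shot 9 = (-467, 36, 52).
Normal n = (Shot 7→Shot 8) × (Shot 7→Shot 9) = (-30552, 44481, -305175).
So ∂z/∂x = −n_x/n_z = −0.10011 and ∂z/∂y = −n_y/n_z = 0.14576.
Intercept c from Shot 7: 1837 + 94.11 − 98.24 = 1832.87.
At (350, 603): z = −35.0 + 87.9 + 1832.87 = 1885.7 ft.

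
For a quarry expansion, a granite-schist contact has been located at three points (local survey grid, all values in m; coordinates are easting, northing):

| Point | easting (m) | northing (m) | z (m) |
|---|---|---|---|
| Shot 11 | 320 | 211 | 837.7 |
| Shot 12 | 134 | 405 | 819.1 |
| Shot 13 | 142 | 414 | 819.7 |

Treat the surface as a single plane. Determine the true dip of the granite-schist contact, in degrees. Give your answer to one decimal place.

5.1°

Two edge vectors: Shot 11→Shot 12 = (-186, 194, -18.6), Shot 11→Shot 13 = (-178, 203, -18).
Normal n = (Shot 11→Shot 12) × (Shot 11→Shot 13) = (283.8, -37.2, -3226).
So ∂z/∂easting = −n_x/n_z = 0.08797 and ∂z/∂northing = −n_y/n_z = −0.01153.
Gradient magnitude |∇z| = √(a² + b²) = √(0.00774 + 0.00013) = 0.08873.
True dip = arctan(0.08873) = 5.1°, dipping toward W (azimuth ≈ 277°).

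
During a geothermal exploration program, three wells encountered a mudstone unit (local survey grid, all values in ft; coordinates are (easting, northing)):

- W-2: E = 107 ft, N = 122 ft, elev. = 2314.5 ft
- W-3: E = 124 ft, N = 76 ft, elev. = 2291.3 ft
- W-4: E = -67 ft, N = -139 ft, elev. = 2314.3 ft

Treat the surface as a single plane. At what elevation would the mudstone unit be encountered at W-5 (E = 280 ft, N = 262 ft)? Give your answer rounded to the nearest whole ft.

Two edge vectors: W-2→W-3 = (17, -46, -23.2), W-2→W-4 = (-174, -261, -0.2).
Normal n = (W-2→W-3) × (W-2→W-4) = (-6046, 4040.2, -12441).
So ∂z/∂E = −n_x/n_z = −0.48597 and ∂z/∂N = −n_y/n_z = 0.32475.
Intercept c from W-2: 2314.5 + 52.00 − 39.62 = 2326.88.
At (280, 262): z = −136.1 + 85.1 + 2326.88 = 2275.9 ft.

2276 ft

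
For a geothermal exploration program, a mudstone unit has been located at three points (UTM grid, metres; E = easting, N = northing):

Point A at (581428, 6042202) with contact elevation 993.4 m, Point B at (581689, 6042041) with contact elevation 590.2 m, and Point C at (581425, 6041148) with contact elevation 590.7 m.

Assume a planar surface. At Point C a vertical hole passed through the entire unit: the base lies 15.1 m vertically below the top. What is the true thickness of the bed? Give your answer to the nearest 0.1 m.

Let the plane be z = a·E + b·N + c.
Point B−Point A: 261a − 161b = −403.2;  Point C−Point A: −3a − 1054b = −402.7.
Solving gives a = −1.30685, b = 0.38579.
|∇z| = √(a²+b²) = 1.36260, so dip δ = arctan(1.36260) = 53.73°.
True thickness = vertical thickness × cos δ = 15.1 × cos 53.73° = 8.9 m.

8.9 m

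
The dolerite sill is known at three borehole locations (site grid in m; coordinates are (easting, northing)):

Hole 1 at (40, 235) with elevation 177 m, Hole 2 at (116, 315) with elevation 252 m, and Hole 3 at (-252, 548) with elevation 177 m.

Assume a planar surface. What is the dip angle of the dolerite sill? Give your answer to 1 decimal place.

34.3°

Let the plane be z = a·E + b·N + c.
Hole 2−Hole 1: 76a + 80b = 75;  Hole 3−Hole 1: −292a + 313b = 0.
Solving gives a = 0.49790, b = 0.46449.
Gradient magnitude |∇z| = √(a² + b²) = √(0.24790 + 0.21576) = 0.68093.
True dip = arctan(0.68093) = 34.3°, dipping toward SW (azimuth ≈ 227°).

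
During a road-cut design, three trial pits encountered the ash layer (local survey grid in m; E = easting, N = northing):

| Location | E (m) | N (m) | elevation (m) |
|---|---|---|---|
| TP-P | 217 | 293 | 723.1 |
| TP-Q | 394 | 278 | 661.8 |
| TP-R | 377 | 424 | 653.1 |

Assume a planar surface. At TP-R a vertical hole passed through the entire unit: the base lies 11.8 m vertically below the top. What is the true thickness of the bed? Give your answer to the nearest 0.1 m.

11.1 m

Let the plane be z = a·E + b·N + c.
TP-Q−TP-P: 177a − 15b = −61.3;  TP-R−TP-P: 160a + 131b = −70.
Solving gives a = −0.35488, b = −0.10091.
|∇z| = √(a²+b²) = 0.36895, so dip δ = arctan(0.36895) = 20.25°.
True thickness = vertical thickness × cos δ = 11.8 × cos 20.25° = 11.1 m.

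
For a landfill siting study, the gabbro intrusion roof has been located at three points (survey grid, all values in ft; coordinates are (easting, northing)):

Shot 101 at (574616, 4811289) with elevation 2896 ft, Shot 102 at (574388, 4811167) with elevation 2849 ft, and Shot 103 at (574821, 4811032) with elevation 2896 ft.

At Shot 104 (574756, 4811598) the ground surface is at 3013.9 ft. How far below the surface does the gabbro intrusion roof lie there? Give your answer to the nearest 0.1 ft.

Let the plane be z = a·E + b·N + c.
Shot 102−Shot 101: −228a − 122b = −47;  Shot 103−Shot 101: 205a − 257b = 0.
Solving gives a = 0.144475277, b = 0.115242925.
Then c = 2896 − a·574616 − b·4811289 = −634588.82.
At (574756, 4811598): z_contact = 83038.03 + 554502.63 − 634588.82 = 2951.84 ft.
Depth below ground = 3013.9 − 2951.84 = 62.1 ft.

62.1 ft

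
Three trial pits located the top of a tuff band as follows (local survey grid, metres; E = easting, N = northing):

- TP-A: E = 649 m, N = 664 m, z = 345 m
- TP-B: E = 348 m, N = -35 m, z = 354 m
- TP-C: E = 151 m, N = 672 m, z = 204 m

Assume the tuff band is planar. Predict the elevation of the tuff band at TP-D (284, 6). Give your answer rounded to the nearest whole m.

331 m

Let the plane be z = a·E + b·N + c.
TP-B−TP-A: −301a − 699b = 9;  TP-C−TP-A: −498a + 8b = −141.
Solving gives a = 0.28098, b = −0.13387.
Then c = 345 − a·649 − b·664 = 251.53.
At (284, 6): z = 79.8 − 0.8 + 251.53 = 330.5 m.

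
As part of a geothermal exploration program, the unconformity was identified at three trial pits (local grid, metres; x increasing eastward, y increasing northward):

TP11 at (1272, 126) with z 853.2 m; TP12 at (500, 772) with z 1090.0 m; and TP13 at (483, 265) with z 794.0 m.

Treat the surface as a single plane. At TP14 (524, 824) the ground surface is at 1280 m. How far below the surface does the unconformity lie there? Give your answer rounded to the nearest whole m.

Let the plane be z = a·x + b·y + c.
TP12−TP11: −772a + 646b = 236.8;  TP13−TP11: −789a + 139b = −59.2.
Solving gives a = 0.17684, b = 0.57790.
Then c = 853.2 − a·1272 − b·126 = 555.44.
At (524, 824): z_contact = 92.7 + 476.2 + 555.44 = 1124.3 m.
Depth below ground = 1280 − 1124.3 = 156 m.

156 m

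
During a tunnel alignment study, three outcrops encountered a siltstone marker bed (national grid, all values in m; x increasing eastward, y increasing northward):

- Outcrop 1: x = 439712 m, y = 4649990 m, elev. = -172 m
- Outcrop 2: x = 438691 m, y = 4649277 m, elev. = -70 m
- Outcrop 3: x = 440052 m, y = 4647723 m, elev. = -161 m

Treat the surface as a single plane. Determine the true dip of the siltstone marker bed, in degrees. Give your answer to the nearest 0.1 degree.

Let the plane be z = a·x + b·y + c.
Outcrop 2−Outcrop 1: −1021a − 713b = 102;  Outcrop 3−Outcrop 1: 340a − 2267b = 11.
Solving gives a = −0.08736, b = −0.01795.
Gradient magnitude |∇z| = √(a² + b²) = √(0.00763 + 0.00032) = 0.08919.
True dip = arctan(0.08919) = 5.1°, dipping toward ENE (azimuth ≈ 078°).

5.1°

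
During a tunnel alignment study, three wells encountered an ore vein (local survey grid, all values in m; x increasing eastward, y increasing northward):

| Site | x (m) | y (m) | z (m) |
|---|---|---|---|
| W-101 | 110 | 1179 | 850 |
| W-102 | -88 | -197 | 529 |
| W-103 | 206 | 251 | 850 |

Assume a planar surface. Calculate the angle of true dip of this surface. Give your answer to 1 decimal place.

Two edge vectors: W-101→W-102 = (-198, -1376, -321), W-101→W-103 = (96, -928, 0).
Normal n = (W-101→W-102) × (W-101→W-103) = (-297888, -30816, 315840).
So ∂z/∂x = −n_x/n_z = 0.94316 and ∂z/∂y = −n_y/n_z = 0.09757.
Gradient magnitude |∇z| = √(a² + b²) = √(0.88955 + 0.00952) = 0.94819.
True dip = arctan(0.94819) = 43.5°, dipping toward W (azimuth ≈ 264°).

43.5°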